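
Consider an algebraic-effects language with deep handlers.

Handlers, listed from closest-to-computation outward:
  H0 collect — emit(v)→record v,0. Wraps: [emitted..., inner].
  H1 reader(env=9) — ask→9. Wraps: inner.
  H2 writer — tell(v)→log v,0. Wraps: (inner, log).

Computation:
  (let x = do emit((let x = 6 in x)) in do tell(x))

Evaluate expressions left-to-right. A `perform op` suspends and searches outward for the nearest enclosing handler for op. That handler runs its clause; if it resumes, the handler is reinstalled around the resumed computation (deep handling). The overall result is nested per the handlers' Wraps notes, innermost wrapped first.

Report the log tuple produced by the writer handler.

Answer: (0)

Evaluation trace:
emit(6) @ H0 ⇒ out+=6
tell(0) @ H2 ⇒ log+=0
H0 returns [6, 0]
H1 returns [6, 0]
H2 returns ([6, 0], (0))
= ([6, 0], (0))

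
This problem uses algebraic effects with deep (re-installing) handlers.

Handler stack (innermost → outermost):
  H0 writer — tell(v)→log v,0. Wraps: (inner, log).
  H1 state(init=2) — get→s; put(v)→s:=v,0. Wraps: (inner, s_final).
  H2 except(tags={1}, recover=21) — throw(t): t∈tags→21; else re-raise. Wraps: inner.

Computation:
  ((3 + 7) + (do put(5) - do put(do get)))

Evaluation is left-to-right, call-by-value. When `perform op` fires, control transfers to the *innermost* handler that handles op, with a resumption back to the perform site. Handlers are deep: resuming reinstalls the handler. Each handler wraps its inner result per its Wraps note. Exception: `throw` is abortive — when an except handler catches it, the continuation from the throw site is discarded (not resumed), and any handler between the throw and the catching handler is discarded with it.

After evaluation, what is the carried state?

Evaluation trace:
put(5) @ H1 ⇒ s:=5
get @ H1 ⇒ 5
put(5) @ H1 ⇒ s:=5
H0 returns (10, ())
H1 returns ((10, ()), 5)
H2 returns ((10, ()), 5)
= ((10, ()), 5)

Answer: 5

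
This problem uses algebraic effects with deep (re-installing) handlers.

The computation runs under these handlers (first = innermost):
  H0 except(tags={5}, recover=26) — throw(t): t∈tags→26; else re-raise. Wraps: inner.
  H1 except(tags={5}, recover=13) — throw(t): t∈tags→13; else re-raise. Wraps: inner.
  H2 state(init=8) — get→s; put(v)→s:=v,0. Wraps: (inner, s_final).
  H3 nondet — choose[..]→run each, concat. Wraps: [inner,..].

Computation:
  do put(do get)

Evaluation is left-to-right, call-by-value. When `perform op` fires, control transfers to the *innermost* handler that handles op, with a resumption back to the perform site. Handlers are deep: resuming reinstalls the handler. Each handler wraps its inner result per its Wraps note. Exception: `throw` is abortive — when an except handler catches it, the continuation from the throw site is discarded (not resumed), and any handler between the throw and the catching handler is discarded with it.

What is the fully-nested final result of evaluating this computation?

Answer: [(0, 8)]

Working:
get @ H2 ⇒ 8
put(8) @ H2 ⇒ s:=8
H0 returns 0
H1 returns 0
H2 returns (0, 8)
H3 returns [(0, 8)]
= [(0, 8)]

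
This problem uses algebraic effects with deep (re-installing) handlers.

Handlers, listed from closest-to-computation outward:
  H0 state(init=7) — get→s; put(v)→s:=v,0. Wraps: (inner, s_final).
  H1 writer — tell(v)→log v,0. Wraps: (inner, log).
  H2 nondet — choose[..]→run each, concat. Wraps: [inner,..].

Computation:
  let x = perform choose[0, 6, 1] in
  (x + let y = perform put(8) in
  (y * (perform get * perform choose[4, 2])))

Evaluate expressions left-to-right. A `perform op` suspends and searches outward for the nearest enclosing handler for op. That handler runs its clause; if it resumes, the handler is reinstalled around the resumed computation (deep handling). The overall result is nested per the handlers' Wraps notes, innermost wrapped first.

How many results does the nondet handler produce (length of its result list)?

Evaluation trace:
choose[0, 6, 1] @ H2
  branch[0] choose=0:
    put(8) @ H0 ⇒ s:=8
    get @ H0 ⇒ 8
    choose[4, 2] @ H2
      branch[0] choose=4:
        H0 returns (0, 8)
        H1 returns ((0, 8), ())
        H2 returns [((0, 8), ())]
      branch[1] choose=2:
        H0 returns (0, 8)
        H1 returns ((0, 8), ())
        H2 returns [((0, 8), ())]
  branch[1] choose=6:
    put(8) @ H0 ⇒ s:=8
    get @ H0 ⇒ 8
    choose[4, 2] @ H2
      branch[0] choose=4:
        H0 returns (6, 8)
        H1 returns ((6, 8), ())
        H2 returns [((6, 8), ())]
      branch[1] choose=2:
        H0 returns (6, 8)
        H1 returns ((6, 8), ())
        H2 returns [((6, 8), ())]
  branch[2] choose=1:
    put(8) @ H0 ⇒ s:=8
    get @ H0 ⇒ 8
    choose[4, 2] @ H2
      branch[0] choose=4:
        H0 returns (1, 8)
        H1 returns ((1, 8), ())
        H2 returns [((1, 8), ())]
      branch[1] choose=2:
        H0 returns (1, 8)
        H1 returns ((1, 8), ())
        H2 returns [((1, 8), ())]
= [((0, 8), ()), ((0, 8), ()), ((6, 8), ()), ((6, 8), ()), ((1, 8), ()), ((1, 8), ())]

Answer: 6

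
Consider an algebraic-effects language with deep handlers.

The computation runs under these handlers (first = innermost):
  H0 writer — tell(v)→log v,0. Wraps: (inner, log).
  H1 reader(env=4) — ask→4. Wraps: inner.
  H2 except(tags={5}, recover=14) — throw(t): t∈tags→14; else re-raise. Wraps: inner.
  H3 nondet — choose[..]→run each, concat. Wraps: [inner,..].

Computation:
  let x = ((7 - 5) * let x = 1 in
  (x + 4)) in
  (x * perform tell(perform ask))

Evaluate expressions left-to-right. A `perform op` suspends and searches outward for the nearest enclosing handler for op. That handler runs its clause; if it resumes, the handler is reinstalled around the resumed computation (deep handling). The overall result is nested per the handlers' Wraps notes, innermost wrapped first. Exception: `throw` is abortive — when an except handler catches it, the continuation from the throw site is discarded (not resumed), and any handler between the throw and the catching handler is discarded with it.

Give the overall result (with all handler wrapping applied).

Answer: [(0, (4))]

Evaluation trace:
ask @ H1 ⇒ 4
tell(4) @ H0 ⇒ log+=4
H0 returns (0, (4))
H1 returns (0, (4))
H2 returns (0, (4))
H3 returns [(0, (4))]
= [(0, (4))]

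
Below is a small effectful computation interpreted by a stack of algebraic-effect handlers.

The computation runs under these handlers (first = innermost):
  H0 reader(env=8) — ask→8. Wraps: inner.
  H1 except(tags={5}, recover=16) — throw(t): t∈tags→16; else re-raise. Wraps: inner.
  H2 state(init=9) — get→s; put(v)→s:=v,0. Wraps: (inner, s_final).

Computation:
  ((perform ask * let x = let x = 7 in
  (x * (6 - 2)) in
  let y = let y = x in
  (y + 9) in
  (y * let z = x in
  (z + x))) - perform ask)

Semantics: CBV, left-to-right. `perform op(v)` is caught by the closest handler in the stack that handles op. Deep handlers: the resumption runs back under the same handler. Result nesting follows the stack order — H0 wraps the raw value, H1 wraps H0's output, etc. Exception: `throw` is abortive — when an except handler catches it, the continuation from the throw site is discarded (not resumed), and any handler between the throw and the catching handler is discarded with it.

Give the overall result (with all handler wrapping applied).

Working:
ask @ H0 ⇒ 8
ask @ H0 ⇒ 8
H0 returns 16568
H1 returns 16568
H2 returns (16568, 9)
= (16568, 9)

Answer: (16568, 9)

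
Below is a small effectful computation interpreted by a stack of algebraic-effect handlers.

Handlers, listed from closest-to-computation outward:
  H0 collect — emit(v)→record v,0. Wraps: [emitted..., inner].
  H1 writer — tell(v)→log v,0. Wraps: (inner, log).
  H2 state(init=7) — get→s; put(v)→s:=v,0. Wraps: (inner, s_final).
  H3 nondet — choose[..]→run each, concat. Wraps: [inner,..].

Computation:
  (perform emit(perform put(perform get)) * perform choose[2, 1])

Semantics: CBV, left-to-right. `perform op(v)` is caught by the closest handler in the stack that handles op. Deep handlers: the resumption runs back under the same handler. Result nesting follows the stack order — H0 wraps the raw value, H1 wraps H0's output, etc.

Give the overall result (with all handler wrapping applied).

Answer: [(([0, 0], ()), 7), (([0, 0], ()), 7)]

Step-by-step:
get @ H2 ⇒ 7
put(7) @ H2 ⇒ s:=7
emit(0) @ H0 ⇒ out+=0
choose[2, 1] @ H3
  branch[0] choose=2:
    H0 returns [0, 0]
    H1 returns ([0, 0], ())
    H2 returns (([0, 0], ()), 7)
    H3 returns [(([0, 0], ()), 7)]
  branch[1] choose=1:
    H0 returns [0, 0]
    H1 returns ([0, 0], ())
    H2 returns (([0, 0], ()), 7)
    H3 returns [(([0, 0], ()), 7)]
= [(([0, 0], ()), 7), (([0, 0], ()), 7)]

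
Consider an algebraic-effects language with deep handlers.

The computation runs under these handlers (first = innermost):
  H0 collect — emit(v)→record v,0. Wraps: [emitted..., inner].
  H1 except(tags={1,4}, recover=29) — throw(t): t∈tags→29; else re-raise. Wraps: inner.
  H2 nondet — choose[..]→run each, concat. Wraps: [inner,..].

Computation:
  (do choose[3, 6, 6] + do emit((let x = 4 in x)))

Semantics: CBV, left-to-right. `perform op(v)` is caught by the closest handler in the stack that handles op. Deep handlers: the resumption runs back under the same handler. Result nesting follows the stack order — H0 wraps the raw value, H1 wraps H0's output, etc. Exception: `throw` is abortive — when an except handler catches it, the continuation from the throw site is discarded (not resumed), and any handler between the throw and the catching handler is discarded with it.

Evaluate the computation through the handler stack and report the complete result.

Step-by-step:
choose[3, 6, 6] @ H2
  branch[0] choose=3:
    emit(4) @ H0 ⇒ out+=4
    H0 returns [4, 3]
    H1 returns [4, 3]
    H2 returns [[4, 3]]
  branch[1] choose=6:
    emit(4) @ H0 ⇒ out+=4
    H0 returns [4, 6]
    H1 returns [4, 6]
    H2 returns [[4, 6]]
  branch[2] choose=6:
    emit(4) @ H0 ⇒ out+=4
    H0 returns [4, 6]
    H1 returns [4, 6]
    H2 returns [[4, 6]]
= [[4, 3], [4, 6], [4, 6]]

Answer: [[4, 3], [4, 6], [4, 6]]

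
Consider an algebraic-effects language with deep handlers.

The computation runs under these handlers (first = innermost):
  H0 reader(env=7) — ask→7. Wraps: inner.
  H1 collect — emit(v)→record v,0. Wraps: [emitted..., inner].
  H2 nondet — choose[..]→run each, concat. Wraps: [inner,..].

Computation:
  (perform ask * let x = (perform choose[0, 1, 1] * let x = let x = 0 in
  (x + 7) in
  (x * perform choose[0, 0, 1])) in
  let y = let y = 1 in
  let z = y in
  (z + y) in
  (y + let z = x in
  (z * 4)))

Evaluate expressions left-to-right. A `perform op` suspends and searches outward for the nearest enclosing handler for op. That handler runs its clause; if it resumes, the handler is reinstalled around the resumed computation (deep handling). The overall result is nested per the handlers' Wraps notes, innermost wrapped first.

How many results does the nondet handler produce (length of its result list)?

Step-by-step:
ask @ H0 ⇒ 7
choose[0, 1, 1] @ H2
  branch[0] choose=0:
    choose[0, 0, 1] @ H2
      branch[0] choose=0:
        H0 returns 14
        H1 returns [14]
        H2 returns [[14]]
      branch[1] choose=0:
        H0 returns 14
        H1 returns [14]
        H2 returns [[14]]
      branch[2] choose=1:
        H0 returns 14
        H1 returns [14]
        H2 returns [[14]]
  branch[1] choose=1:
    choose[0, 0, 1] @ H2
      branch[0] choose=0:
        H0 returns 14
        H1 returns [14]
        H2 returns [[14]]
      branch[1] choose=0:
        H0 returns 14
        H1 returns [14]
        H2 returns [[14]]
      branch[2] choose=1:
        H0 returns 210
        H1 returns [210]
        H2 returns [[210]]
  branch[2] choose=1:
    choose[0, 0, 1] @ H2
      branch[0] choose=0:
        H0 returns 14
        H1 returns [14]
        H2 returns [[14]]
      branch[1] choose=0:
        H0 returns 14
        H1 returns [14]
        H2 returns [[14]]
      branch[2] choose=1:
        H0 returns 210
        H1 returns [210]
        H2 returns [[210]]
= [[14], [14], [14], [14], [14], [210], [14], [14], [210]]

Answer: 9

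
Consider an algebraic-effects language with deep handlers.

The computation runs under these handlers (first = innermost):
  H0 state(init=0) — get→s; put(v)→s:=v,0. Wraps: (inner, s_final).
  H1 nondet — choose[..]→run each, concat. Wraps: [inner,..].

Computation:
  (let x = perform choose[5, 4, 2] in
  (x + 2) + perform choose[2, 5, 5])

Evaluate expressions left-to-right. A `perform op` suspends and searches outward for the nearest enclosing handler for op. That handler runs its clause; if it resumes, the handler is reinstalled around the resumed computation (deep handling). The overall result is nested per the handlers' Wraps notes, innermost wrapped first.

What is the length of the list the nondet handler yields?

Answer: 9

Step-by-step:
choose[5, 4, 2] @ H1
  branch[0] choose=5:
    choose[2, 5, 5] @ H1
      branch[0] choose=2:
        H0 returns (9, 0)
        H1 returns [(9, 0)]
      branch[1] choose=5:
        H0 returns (12, 0)
        H1 returns [(12, 0)]
      branch[2] choose=5:
        H0 returns (12, 0)
        H1 returns [(12, 0)]
  branch[1] choose=4:
    choose[2, 5, 5] @ H1
      branch[0] choose=2:
        H0 returns (8, 0)
        H1 returns [(8, 0)]
      branch[1] choose=5:
        H0 returns (11, 0)
        H1 returns [(11, 0)]
      branch[2] choose=5:
        H0 returns (11, 0)
        H1 returns [(11, 0)]
  branch[2] choose=2:
    choose[2, 5, 5] @ H1
      branch[0] choose=2:
        H0 returns (6, 0)
        H1 returns [(6, 0)]
      branch[1] choose=5:
        H0 returns (9, 0)
        H1 returns [(9, 0)]
      branch[2] choose=5:
        H0 returns (9, 0)
        H1 returns [(9, 0)]
= [(9, 0), (12, 0), (12, 0), (8, 0), (11, 0), (11, 0), (6, 0), (9, 0), (9, 0)]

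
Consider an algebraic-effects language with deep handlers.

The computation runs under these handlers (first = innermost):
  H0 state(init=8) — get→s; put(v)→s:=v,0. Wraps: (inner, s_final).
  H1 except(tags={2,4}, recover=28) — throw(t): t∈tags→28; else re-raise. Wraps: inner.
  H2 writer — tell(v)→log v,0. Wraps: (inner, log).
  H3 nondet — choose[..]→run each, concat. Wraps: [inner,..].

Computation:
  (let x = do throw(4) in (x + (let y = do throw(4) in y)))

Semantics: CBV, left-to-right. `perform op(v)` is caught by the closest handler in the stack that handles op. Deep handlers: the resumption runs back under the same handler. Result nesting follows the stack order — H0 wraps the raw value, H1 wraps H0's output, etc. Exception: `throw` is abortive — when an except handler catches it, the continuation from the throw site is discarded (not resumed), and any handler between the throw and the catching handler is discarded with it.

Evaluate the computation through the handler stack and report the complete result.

Evaluation trace:
throw(4) @ H1 caught ⇒ 28
H2 returns (28, ())
H3 returns [(28, ())]
= [(28, ())]

Answer: [(28, ())]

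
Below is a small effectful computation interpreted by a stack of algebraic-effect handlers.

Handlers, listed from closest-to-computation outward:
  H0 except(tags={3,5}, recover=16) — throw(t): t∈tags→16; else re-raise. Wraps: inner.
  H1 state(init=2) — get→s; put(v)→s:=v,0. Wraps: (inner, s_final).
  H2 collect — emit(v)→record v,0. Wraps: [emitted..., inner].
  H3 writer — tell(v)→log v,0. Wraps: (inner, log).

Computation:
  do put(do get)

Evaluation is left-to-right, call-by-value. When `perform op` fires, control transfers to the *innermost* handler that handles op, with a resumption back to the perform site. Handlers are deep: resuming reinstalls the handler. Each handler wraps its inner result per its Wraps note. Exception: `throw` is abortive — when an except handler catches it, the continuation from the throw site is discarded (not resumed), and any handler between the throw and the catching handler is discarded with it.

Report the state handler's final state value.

Step-by-step:
get @ H1 ⇒ 2
put(2) @ H1 ⇒ s:=2
H0 returns 0
H1 returns (0, 2)
H2 returns [(0, 2)]
H3 returns ([(0, 2)], ())
= ([(0, 2)], ())

Answer: 2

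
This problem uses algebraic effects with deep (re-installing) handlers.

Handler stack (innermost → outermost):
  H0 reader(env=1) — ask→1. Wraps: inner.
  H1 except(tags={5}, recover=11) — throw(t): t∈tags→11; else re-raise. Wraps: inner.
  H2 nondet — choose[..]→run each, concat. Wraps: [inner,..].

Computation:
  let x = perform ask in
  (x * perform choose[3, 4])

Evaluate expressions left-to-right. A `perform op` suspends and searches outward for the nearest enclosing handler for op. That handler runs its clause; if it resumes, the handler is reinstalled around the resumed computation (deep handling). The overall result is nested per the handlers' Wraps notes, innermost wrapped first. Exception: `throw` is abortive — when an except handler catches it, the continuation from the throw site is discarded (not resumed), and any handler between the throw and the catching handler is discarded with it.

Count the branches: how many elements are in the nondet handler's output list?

Evaluation trace:
ask @ H0 ⇒ 1
choose[3, 4] @ H2
  branch[0] choose=3:
    H0 returns 3
    H1 returns 3
    H2 returns [3]
  branch[1] choose=4:
    H0 returns 4
    H1 returns 4
    H2 returns [4]
= [3, 4]

Answer: 2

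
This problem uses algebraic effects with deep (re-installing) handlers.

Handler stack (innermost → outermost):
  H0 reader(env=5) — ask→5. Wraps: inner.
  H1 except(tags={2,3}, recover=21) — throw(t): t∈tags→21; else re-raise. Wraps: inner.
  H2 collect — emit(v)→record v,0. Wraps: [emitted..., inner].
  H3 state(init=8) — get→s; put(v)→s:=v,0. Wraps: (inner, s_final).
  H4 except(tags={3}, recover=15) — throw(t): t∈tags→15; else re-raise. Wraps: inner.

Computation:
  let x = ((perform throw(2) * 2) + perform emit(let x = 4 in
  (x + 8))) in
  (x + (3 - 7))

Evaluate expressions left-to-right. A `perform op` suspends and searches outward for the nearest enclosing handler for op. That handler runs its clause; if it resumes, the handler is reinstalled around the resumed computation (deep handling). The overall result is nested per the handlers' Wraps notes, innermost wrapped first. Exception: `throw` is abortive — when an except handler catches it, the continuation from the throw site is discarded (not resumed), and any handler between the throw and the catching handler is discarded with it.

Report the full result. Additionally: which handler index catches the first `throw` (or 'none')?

Answer: ([21], 8) ; first throw caught by: H1

Step-by-step:
throw(2) @ H1 caught ⇒ 21
H2 returns [21]
H3 returns ([21], 8)
H4 returns ([21], 8)
= ([21], 8)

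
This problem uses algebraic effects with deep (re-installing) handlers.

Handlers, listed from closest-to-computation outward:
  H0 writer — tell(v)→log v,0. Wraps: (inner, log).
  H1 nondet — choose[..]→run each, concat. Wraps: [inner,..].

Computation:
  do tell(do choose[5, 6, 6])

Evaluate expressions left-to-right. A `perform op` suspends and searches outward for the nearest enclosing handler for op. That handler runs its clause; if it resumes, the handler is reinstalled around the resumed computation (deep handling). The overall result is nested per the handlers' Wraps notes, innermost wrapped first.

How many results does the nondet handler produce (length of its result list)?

Answer: 3

Evaluation trace:
choose[5, 6, 6] @ H1
  branch[0] choose=5:
    tell(5) @ H0 ⇒ log+=5
    H0 returns (0, (5))
    H1 returns [(0, (5))]
  branch[1] choose=6:
    tell(6) @ H0 ⇒ log+=6
    H0 returns (0, (6))
    H1 returns [(0, (6))]
  branch[2] choose=6:
    tell(6) @ H0 ⇒ log+=6
    H0 returns (0, (6))
    H1 returns [(0, (6))]
= [(0, (5)), (0, (6)), (0, (6))]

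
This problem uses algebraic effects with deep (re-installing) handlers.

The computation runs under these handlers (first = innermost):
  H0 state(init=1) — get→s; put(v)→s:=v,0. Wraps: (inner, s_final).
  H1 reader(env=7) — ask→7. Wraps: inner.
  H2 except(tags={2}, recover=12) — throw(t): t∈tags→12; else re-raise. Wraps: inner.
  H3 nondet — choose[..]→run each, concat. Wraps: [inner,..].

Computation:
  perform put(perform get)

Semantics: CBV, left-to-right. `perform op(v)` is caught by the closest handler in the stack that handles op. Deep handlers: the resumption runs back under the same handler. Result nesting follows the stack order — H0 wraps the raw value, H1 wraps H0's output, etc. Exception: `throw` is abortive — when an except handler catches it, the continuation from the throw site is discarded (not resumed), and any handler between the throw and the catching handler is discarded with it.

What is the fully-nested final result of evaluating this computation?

Answer: [(0, 1)]

Evaluation trace:
get @ H0 ⇒ 1
put(1) @ H0 ⇒ s:=1
H0 returns (0, 1)
H1 returns (0, 1)
H2 returns (0, 1)
H3 returns [(0, 1)]
= [(0, 1)]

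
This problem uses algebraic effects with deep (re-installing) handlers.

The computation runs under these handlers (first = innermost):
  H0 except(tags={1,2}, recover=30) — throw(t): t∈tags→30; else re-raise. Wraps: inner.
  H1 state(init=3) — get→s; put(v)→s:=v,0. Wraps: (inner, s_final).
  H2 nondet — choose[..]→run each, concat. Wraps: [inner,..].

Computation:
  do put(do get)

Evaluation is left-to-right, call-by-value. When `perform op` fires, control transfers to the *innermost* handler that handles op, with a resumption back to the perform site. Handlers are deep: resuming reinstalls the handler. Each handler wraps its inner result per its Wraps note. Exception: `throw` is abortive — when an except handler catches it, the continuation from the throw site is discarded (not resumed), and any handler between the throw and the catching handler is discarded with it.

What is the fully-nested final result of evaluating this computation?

Answer: [(0, 3)]

Working:
get @ H1 ⇒ 3
put(3) @ H1 ⇒ s:=3
H0 returns 0
H1 returns (0, 3)
H2 returns [(0, 3)]
= [(0, 3)]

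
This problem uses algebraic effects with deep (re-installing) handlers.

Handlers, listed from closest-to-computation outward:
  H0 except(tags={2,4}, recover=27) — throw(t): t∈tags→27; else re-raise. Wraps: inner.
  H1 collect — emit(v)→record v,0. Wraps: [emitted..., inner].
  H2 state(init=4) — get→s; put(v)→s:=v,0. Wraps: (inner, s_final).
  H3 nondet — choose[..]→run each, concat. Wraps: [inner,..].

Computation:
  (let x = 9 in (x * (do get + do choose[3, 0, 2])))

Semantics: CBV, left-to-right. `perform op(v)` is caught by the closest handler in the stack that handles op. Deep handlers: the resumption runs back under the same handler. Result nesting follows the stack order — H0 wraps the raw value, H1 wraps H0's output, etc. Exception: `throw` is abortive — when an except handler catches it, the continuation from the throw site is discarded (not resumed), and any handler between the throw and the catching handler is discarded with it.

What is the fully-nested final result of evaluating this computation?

Answer: [([63], 4), ([36], 4), ([54], 4)]

Working:
get @ H2 ⇒ 4
choose[3, 0, 2] @ H3
  branch[0] choose=3:
    H0 returns 63
    H1 returns [63]
    H2 returns ([63], 4)
    H3 returns [([63], 4)]
  branch[1] choose=0:
    H0 returns 36
    H1 returns [36]
    H2 returns ([36], 4)
    H3 returns [([36], 4)]
  branch[2] choose=2:
    H0 returns 54
    H1 returns [54]
    H2 returns ([54], 4)
    H3 returns [([54], 4)]
= [([63], 4), ([36], 4), ([54], 4)]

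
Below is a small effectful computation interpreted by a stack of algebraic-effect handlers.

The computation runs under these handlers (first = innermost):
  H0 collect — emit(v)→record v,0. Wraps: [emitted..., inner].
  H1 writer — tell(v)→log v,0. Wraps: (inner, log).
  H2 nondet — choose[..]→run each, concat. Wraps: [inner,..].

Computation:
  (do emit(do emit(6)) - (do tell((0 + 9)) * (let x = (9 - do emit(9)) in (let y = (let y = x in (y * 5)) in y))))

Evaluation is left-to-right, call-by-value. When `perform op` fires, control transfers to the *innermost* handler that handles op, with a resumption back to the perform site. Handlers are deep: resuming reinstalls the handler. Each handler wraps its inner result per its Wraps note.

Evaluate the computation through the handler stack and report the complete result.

Answer: [([6, 0, 9, 0], (9))]

Step-by-step:
emit(6) @ H0 ⇒ out+=6
emit(0) @ H0 ⇒ out+=0
tell(9) @ H1 ⇒ log+=9
emit(9) @ H0 ⇒ out+=9
H0 returns [6, 0, 9, 0]
H1 returns ([6, 0, 9, 0], (9))
H2 returns [([6, 0, 9, 0], (9))]
= [([6, 0, 9, 0], (9))]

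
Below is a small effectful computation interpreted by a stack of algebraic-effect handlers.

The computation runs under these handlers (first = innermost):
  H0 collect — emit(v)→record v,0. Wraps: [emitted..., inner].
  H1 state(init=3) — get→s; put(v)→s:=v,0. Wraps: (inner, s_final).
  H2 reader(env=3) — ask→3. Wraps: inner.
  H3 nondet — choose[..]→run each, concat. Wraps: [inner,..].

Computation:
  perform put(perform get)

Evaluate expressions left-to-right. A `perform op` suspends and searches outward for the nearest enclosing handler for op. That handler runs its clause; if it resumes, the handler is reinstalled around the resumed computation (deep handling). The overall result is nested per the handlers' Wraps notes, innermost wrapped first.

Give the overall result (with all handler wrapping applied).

Answer: [([0], 3)]

Working:
get @ H1 ⇒ 3
put(3) @ H1 ⇒ s:=3
H0 returns [0]
H1 returns ([0], 3)
H2 returns ([0], 3)
H3 returns [([0], 3)]
= [([0], 3)]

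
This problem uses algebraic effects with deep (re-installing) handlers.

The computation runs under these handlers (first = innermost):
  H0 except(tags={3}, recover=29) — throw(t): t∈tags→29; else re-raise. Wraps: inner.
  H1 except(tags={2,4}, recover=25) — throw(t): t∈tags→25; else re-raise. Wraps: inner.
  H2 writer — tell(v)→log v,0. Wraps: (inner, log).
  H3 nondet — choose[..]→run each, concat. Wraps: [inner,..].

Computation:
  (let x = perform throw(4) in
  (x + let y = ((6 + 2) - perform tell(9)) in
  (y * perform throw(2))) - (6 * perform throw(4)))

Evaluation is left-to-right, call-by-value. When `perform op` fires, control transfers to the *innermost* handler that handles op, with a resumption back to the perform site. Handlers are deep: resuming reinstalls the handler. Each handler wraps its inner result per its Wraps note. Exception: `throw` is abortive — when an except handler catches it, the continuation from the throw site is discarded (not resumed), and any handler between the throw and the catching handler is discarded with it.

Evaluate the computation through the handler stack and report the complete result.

Step-by-step:
throw(4) @ H0 re-raised
throw(4) @ H1 caught ⇒ 25
H2 returns (25, ())
H3 returns [(25, ())]
= [(25, ())]

Answer: [(25, ())]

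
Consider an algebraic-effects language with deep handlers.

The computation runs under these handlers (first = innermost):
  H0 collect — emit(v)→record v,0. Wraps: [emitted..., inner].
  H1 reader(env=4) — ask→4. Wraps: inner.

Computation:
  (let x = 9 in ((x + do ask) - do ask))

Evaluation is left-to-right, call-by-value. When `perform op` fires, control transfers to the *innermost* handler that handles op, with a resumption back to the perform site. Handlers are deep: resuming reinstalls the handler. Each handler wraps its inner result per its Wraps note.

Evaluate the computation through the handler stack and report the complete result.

Working:
ask @ H1 ⇒ 4
ask @ H1 ⇒ 4
H0 returns [9]
H1 returns [9]
= [9]

Answer: [9]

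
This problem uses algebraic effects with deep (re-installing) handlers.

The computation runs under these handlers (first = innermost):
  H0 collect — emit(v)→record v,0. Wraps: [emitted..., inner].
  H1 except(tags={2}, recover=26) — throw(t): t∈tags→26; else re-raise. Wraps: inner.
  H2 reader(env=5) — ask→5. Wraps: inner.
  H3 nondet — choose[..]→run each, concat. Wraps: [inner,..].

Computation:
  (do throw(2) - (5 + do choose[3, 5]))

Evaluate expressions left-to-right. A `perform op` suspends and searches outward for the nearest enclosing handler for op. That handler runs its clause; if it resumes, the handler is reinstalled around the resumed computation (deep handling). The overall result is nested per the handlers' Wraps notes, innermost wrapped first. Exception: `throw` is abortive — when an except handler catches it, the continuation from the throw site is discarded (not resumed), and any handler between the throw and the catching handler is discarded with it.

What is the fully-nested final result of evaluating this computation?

Working:
throw(2) @ H1 caught ⇒ 26
H2 returns 26
H3 returns [26]
= [26]

Answer: [26]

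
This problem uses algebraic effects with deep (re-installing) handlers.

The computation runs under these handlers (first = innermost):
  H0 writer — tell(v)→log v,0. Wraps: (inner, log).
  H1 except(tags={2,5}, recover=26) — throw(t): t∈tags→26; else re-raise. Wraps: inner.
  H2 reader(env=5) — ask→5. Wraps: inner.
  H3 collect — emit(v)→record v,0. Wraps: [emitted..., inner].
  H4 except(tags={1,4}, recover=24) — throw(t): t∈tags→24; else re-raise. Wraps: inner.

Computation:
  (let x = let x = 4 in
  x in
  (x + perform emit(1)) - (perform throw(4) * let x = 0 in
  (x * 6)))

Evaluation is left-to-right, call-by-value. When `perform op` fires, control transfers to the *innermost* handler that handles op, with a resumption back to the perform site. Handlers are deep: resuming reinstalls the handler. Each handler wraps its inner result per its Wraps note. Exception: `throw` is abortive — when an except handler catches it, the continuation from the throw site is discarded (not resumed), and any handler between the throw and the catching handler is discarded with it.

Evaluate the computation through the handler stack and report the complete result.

Answer: 24

Evaluation trace:
emit(1) @ H3 ⇒ out+=1
throw(4) @ H1 re-raised
throw(4) @ H4 caught ⇒ 24
= 24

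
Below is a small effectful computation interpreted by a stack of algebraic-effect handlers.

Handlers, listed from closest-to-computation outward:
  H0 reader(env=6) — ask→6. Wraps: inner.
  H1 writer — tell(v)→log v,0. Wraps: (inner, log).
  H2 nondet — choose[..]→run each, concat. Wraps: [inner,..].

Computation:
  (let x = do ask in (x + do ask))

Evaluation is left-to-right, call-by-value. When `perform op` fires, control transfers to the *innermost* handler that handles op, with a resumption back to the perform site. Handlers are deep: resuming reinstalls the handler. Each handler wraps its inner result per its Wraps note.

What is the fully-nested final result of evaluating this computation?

Step-by-step:
ask @ H0 ⇒ 6
ask @ H0 ⇒ 6
H0 returns 12
H1 returns (12, ())
H2 returns [(12, ())]
= [(12, ())]

Answer: [(12, ())]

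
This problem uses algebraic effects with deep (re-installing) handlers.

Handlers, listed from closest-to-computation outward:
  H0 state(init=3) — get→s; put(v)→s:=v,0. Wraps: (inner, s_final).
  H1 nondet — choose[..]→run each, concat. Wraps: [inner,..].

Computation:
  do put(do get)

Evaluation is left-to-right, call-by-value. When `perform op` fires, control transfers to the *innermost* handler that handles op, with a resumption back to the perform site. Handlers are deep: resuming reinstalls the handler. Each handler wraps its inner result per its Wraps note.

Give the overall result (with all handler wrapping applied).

Step-by-step:
get @ H0 ⇒ 3
put(3) @ H0 ⇒ s:=3
H0 returns (0, 3)
H1 returns [(0, 3)]
= [(0, 3)]

Answer: [(0, 3)]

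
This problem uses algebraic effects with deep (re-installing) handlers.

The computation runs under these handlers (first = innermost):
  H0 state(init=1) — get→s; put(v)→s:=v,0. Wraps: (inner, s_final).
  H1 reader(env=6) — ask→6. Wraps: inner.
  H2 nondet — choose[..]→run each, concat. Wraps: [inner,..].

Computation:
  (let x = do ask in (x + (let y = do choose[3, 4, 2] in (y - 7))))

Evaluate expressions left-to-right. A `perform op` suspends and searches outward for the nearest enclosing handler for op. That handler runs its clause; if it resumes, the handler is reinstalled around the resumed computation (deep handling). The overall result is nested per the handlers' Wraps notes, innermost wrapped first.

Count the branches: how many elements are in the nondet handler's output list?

Working:
ask @ H1 ⇒ 6
choose[3, 4, 2] @ H2
  branch[0] choose=3:
    H0 returns (2, 1)
    H1 returns (2, 1)
    H2 returns [(2, 1)]
  branch[1] choose=4:
    H0 returns (3, 1)
    H1 returns (3, 1)
    H2 returns [(3, 1)]
  branch[2] choose=2:
    H0 returns (1, 1)
    H1 returns (1, 1)
    H2 returns [(1, 1)]
= [(2, 1), (3, 1), (1, 1)]

Answer: 3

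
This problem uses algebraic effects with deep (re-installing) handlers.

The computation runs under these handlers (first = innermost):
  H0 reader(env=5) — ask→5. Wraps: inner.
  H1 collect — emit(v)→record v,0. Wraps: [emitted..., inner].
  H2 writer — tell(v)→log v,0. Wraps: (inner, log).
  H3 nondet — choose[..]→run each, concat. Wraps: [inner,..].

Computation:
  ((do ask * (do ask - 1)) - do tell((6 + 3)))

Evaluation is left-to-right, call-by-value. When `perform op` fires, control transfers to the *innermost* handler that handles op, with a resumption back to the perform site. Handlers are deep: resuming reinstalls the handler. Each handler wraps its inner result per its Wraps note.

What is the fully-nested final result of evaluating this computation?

Step-by-step:
ask @ H0 ⇒ 5
ask @ H0 ⇒ 5
tell(9) @ H2 ⇒ log+=9
H0 returns 20
H1 returns [20]
H2 returns ([20], (9))
H3 returns [([20], (9))]
= [([20], (9))]

Answer: [([20], (9))]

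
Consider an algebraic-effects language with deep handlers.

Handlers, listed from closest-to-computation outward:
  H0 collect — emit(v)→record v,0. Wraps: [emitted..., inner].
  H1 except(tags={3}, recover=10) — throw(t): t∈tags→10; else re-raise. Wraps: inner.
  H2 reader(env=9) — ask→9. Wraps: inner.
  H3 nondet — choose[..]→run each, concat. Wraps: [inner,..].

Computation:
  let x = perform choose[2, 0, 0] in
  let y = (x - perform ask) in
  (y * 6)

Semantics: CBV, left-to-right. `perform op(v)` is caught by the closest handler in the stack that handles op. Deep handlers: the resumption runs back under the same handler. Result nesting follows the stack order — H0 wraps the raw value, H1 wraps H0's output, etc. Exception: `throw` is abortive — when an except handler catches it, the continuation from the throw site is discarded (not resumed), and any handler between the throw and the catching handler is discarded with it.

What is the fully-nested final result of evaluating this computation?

Answer: [[-42], [-54], [-54]]

Step-by-step:
choose[2, 0, 0] @ H3
  branch[0] choose=2:
    ask @ H2 ⇒ 9
    H0 returns [-42]
    H1 returns [-42]
    H2 returns [-42]
    H3 returns [[-42]]
  branch[1] choose=0:
    ask @ H2 ⇒ 9
    H0 returns [-54]
    H1 returns [-54]
    H2 returns [-54]
    H3 returns [[-54]]
  branch[2] choose=0:
    ask @ H2 ⇒ 9
    H0 returns [-54]
    H1 returns [-54]
    H2 returns [-54]
    H3 returns [[-54]]
= [[-42], [-54], [-54]]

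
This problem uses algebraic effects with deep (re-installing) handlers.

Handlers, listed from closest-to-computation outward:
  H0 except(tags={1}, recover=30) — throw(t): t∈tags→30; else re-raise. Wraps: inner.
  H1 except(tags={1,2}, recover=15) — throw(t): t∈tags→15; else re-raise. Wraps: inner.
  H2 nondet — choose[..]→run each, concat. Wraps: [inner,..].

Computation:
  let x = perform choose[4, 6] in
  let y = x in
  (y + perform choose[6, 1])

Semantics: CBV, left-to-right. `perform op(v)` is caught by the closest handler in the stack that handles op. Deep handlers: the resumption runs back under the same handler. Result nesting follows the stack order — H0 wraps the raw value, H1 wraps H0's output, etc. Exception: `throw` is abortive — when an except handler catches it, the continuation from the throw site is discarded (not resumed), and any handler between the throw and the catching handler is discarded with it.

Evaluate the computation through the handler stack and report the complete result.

Step-by-step:
choose[4, 6] @ H2
  branch[0] choose=4:
    choose[6, 1] @ H2
      branch[0] choose=6:
        H0 returns 10
        H1 returns 10
        H2 returns [10]
      branch[1] choose=1:
        H0 returns 5
        H1 returns 5
        H2 returns [5]
  branch[1] choose=6:
    choose[6, 1] @ H2
      branch[0] choose=6:
        H0 returns 12
        H1 returns 12
        H2 returns [12]
      branch[1] choose=1:
        H0 returns 7
        H1 returns 7
        H2 returns [7]
= [10, 5, 12, 7]

Answer: [10, 5, 12, 7]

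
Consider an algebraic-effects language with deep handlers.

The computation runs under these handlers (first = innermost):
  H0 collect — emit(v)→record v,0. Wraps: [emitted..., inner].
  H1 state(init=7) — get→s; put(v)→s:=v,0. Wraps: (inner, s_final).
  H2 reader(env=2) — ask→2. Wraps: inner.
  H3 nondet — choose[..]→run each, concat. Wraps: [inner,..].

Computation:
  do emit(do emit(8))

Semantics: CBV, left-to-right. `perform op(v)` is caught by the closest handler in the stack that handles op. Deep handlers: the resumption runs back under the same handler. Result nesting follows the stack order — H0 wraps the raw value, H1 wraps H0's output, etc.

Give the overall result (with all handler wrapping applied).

Step-by-step:
emit(8) @ H0 ⇒ out+=8
emit(0) @ H0 ⇒ out+=0
H0 returns [8, 0, 0]
H1 returns ([8, 0, 0], 7)
H2 returns ([8, 0, 0], 7)
H3 returns [([8, 0, 0], 7)]
= [([8, 0, 0], 7)]

Answer: [([8, 0, 0], 7)]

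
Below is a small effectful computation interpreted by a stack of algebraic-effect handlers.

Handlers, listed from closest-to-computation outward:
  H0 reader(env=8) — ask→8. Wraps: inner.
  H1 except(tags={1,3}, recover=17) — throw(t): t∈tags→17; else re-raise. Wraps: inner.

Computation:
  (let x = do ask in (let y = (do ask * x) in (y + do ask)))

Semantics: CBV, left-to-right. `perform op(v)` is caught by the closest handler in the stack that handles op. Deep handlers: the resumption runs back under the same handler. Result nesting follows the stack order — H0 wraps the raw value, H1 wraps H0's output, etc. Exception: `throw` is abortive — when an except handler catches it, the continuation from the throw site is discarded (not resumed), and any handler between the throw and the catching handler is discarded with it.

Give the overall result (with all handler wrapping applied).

Working:
ask @ H0 ⇒ 8
ask @ H0 ⇒ 8
ask @ H0 ⇒ 8
H0 returns 72
H1 returns 72
= 72

Answer: 72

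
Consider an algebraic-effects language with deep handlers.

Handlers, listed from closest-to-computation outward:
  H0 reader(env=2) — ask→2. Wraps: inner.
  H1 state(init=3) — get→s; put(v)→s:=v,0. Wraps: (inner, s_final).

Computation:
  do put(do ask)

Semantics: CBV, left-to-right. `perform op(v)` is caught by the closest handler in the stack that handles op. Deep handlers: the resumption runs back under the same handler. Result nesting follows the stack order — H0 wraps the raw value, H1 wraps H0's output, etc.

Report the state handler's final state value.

Answer: 2

Step-by-step:
ask @ H0 ⇒ 2
put(2) @ H1 ⇒ s:=2
H0 returns 0
H1 returns (0, 2)
= (0, 2)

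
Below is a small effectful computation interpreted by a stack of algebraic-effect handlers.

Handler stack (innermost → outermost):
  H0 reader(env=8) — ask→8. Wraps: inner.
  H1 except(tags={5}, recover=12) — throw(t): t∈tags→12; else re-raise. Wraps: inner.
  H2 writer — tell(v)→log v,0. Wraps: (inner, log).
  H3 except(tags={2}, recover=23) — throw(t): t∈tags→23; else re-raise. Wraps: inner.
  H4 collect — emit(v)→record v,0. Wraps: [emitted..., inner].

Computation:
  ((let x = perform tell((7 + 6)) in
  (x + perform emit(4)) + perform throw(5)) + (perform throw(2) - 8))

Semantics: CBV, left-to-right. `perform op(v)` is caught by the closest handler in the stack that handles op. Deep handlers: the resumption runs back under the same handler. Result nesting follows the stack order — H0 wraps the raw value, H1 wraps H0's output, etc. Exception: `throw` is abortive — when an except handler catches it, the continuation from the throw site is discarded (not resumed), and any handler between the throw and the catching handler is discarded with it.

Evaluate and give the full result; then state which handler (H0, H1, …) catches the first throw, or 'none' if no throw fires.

Working:
tell(13) @ H2 ⇒ log+=13
emit(4) @ H4 ⇒ out+=4
throw(5) @ H1 caught ⇒ 12
H2 returns (12, (13))
H3 returns (12, (13))
H4 returns [4, (12, (13))]
= [4, (12, (13))]

Answer: [4, (12, (13))] ; first throw caught by: H1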